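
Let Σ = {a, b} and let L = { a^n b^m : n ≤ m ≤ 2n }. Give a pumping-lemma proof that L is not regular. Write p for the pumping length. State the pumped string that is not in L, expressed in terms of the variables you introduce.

a^{p+k} b^p

Assume L is regular; let p be its pumping constant.
Take w = a^p b^p ∈ L (since p ≤ p ≤ 2p), with |w| = 2p ≥ p.
The pumping lemma gives a decomposition w = xyz where |xy| ≤ p and |y| > 0.
Because |xy| ≤ p and w begins with p copies of a, we have y = a^k with 1 ≤ k ≤ p.
Pump with i = 2: xy^2z = a^{p+k} b^p. Now n = p+k > p = m, so the condition n ≤ m fails. Thus xy^2z ∉ L.
This contradicts the pumping lemma, so L is not regular.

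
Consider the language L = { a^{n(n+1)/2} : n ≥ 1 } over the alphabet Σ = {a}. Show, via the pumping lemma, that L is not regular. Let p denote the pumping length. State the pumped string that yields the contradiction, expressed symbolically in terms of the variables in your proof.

a^{p(p+1)/2+k}

Toward a contradiction, assume L is regular with pumping length p.
Take w = a^{p(p+1)/2} ∈ L with |w| = p(p+1)/2 ≥ p.
By the pumping lemma, w = xyz with |xy| ≤ p and y is nonempty.
Then y = a^k for some k with 1 ≤ k ≤ p.
Pump with i = 2: xy^2z = a^{p(p+1)/2+k}. Since 1 ≤ k ≤ p, p(p+1)/2 < p(p+1)/2+k ≤ p(p+1)/2+p < (p+1)(p+2)/2, so p(p+1)/2+k is strictly between consecutive triangular numbers. So xy^2z ∉ L.
This contradicts the pumping lemma, so L is not regular.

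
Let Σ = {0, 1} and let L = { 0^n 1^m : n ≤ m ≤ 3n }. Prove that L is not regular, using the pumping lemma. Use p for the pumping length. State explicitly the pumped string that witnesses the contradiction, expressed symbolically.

0^{p+k} 1^p

Toward a contradiction, assume L is regular with pumping length p.
Take w = 0^p 1^p ∈ L (since p ≤ p ≤ 3p), with |w| = 2p ≥ p.
By the pumping lemma, w = xyz with |xy| ≤ p and |y| ≥ 1.
The first p characters of w are 0's, so xy (and hence y) consists only of 0's. Write y = 0^k, 1 ≤ k ≤ p.
Pump with i = 2: xy^2z = 0^{p+k} 1^p. Now n = p+k > p = m, so the condition n ≤ m fails. Thus xy^2z ∉ L.
This contradicts the pumping lemma, so L is not regular.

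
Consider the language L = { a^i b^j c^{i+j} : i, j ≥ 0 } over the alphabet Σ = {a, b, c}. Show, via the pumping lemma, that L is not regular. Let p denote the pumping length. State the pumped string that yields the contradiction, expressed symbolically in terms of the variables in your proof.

Suppose for contradiction that L is regular, and let p be the pumping length.
Take w = a^p b^p c^{2p} ∈ L (with i=j=p, i+j=2p), |w| = 4p ≥ p.
The pumping lemma gives a decomposition w = xyz where |xy| ≤ p and |y| > 0.
Because |xy| ≤ p and w begins with p copies of a, we have y = a^k with 1 ≤ k ≤ p.
Consider xy^2z = a^{p+k} b^p c^{2p}. Now the a- and b-counts sum to 2p+k, but the c-count is 2p ≠ 2p+k. So xy^2z ∉ L.
This is a contradiction; hence L is not regular.

a^{p+k} b^p c^{2p}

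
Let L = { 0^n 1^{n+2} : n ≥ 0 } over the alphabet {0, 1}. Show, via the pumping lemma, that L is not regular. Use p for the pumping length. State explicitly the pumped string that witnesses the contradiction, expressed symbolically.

Assume L is regular; let p be its pumping constant.
Take w = 0^p 1^{p+2}. Then w ∈ L and |w| = 2p+2 ≥ p.
By the pumping lemma, w = xyz with |xy| ≤ p and y is nonempty.
The first p characters of w are 0's, so xy (and hence y) consists only of 0's. Write y = 0^k, 1 ≤ k ≤ p.
Pump with i = 2: xy^2z = 0^{p+k} 1^{p+2}. For this to lie in L we would need p+2 = (p+k)+2, which forces k = 0. But k ≥ 1, so xy^2z ∉ L.
This contradicts the pumping lemma, so L is not regular.

0^{p+k} 1^{p+2}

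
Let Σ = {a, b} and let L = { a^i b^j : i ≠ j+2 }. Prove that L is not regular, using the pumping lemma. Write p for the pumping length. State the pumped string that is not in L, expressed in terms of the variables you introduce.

Assume L is regular. Let p be the pumping length given by the pumping lemma.
Choose w = a^p b^{p+p!-2}. Since p ≠ (p+p!-2)+2 = p+p!, w ∈ L; and |w| ≥ p.
The pumping lemma gives a decomposition w = xyz where |xy| ≤ p and y is nonempty.
Since the first p symbols of w are all a's and |xy| ≤ p, y lies entirely in the leading a-block: y = a^k for some k with 1 ≤ k ≤ p.
Since 1 ≤ k ≤ p, k divides p!; set t = 1 + p!/k. Then xy^t z has p + (p!/k)·k = p + p! copies of a. Now the a-count is p+p! and (b-count)+2 = (p+p!-2)+2 = p+p!, so i ≠ j+2 fails. So xy^t z = a^{p+p!} b^{p+p!-2} ∉ L.
This is a contradiction; hence L is not regular.

a^{p+p!} b^{p+p!-2}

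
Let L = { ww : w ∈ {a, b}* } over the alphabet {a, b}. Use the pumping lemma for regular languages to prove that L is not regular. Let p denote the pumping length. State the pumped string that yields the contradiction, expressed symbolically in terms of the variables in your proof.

Toward a contradiction, assume L is regular with pumping length p.
Take w = a^p b^p a^p b^p = uu where u = a^pb^p; then w ∈ L and |w| = 4p ≥ p.
By the pumping lemma, w = xyz with |xy| ≤ p and |y| > 0.
The first p characters of w are a's, so xy (and hence y) consists only of a's. Write y = a^k, 1 ≤ k ≤ p.
Pump with i = 2: xy^2z = a^{p+k} b^p a^p b^p, of length 4p+k. Suppose this equals vv. The string starts with a and ends with b, so v does too; thus the boundary between the two copies of v is a b→a transition. There is exactly one such transition, at position 2p+k, so |v| = 2p+k and |vv| = 4p+2k ≠ 4p+k since k ≥ 1. So xy^2z ∉ L.
This contradicts the pumping lemma, so L is not regular.

a^{p+k} b^p a^p b^p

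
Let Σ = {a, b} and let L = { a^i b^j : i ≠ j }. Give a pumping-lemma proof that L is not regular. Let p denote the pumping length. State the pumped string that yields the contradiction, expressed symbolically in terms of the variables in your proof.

Assume L is regular; let p be its pumping constant.
Choose w = a^p b^{p+p!}. Since p ≠ p+p!, w ∈ L; and |w| ≥ p.
Write w = xyz as guaranteed by the lemma, with |xy| ≤ p and y is nonempty.
Because |xy| ≤ p and w begins with p copies of a, we have y = a^k with 1 ≤ k ≤ p.
Since 1 ≤ k ≤ p, k divides p!; set t = 1 + p!/k. Then xy^t z has p + (p!/k)·k = p + p! copies of a. Now the a-count equals the b-count, so i ≠ j fails. So xy^t z = a^{p+p!} b^{p+p!} ∉ L.
This is a contradiction; hence L is not regular.

a^{p+p!} b^{p+p!}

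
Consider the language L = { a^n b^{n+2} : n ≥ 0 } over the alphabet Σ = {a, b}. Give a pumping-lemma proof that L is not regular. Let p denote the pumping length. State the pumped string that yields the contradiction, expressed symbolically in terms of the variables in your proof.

a^{p+k} b^{p+2}

Assume L is regular; let p be its pumping constant.
Choose w = a^p b^{p+2}, which is in L with |w| = 2p+2 ≥ p.
Write w = xyz as guaranteed by the lemma, with |xy| ≤ p and |y| > 0.
Since the first p symbols of w are all a's and |xy| ≤ p, y lies entirely in the leading a-block: y = a^k for some k with 1 ≤ k ≤ p.
Pump with i = 2: xy^2z = a^{p+k} b^{p+2}. For this to lie in L we would need p+2 = (p+k)+2, which forces k = 0. But k ≥ 1, so xy^2z ∉ L.
This is a contradiction; hence L is not regular.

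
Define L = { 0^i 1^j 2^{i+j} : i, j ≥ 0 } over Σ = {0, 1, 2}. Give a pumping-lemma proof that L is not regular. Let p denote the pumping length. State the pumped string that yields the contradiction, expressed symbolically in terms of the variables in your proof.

0^{p+k} 1^p 2^{2p}

Assume L is regular; let p be its pumping constant.
Take w = 0^p 1^p 2^{2p} ∈ L (with i=j=p, i+j=2p), |w| = 4p ≥ p.
By the pumping lemma, w = xyz with |xy| ≤ p and |y| ≥ 1.
The first p characters of w are 0's, so xy (and hence y) consists only of 0's. Write y = 0^k, 1 ≤ k ≤ p.
Consider xy^2z = 0^{p+k} 1^p 2^{2p}. Now the 0- and 1-counts sum to 2p+k, but the 2-count is 2p ≠ 2p+k. So xy^2z ∉ L.
This contradicts the pumping lemma, so L is not regular.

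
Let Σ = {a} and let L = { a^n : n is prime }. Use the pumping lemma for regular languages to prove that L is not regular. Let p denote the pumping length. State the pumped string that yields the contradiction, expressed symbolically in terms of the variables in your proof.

Toward a contradiction, assume L is regular with pumping length p.
Let q be a prime with q ≥ p+2 (infinitely many primes exist), and take w = a^q ∈ L with |w| = q ≥ p.
The pumping lemma gives a decomposition w = xyz where |xy| ≤ p and |y| ≥ 1.
Then y = a^k for some k with 1 ≤ k ≤ p.
Since 1 ≤ k ≤ p, |xz| = q-k. Pump with i = q+1: |xy^{q+1}z| = (q-k)+(q+1)k = q+qk = q(1+k), which is composite (both factors ≥ 2). So xy^{q+1}z = a^{q(1+k)} ∉ L.
This contradicts the pumping lemma, so L is not regular.

a^{q(1+k)}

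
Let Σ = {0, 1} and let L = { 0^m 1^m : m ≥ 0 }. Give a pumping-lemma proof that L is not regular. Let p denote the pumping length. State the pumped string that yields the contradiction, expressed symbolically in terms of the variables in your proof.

0^{p+k} 1^p

Toward a contradiction, assume L is regular with pumping length p.
Choose w = 0^p 1^p, which is in L with |w| = 2p ≥ p.
Write w = xyz as guaranteed by the lemma, with |xy| ≤ p and |y| > 0.
The first p characters of w are 0's, so xy (and hence y) consists only of 0's. Write y = 0^k, 1 ≤ k ≤ p.
Pump with i = 2: xy^2z = 0^{p+k} 1^p. For this to lie in L we would need p = p+k, which forces k = 0. But k ≥ 1, so xy^2z ∉ L.
This contradicts the pumping lemma, so L is not regular.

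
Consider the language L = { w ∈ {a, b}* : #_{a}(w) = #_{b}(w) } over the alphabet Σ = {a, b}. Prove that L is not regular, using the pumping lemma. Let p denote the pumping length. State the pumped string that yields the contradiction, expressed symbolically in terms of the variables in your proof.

a^{p+k} b^p

Assume L is regular; let p be its pumping constant.
Choose w = a^p b^p ∈ L with |w| = 2p ≥ p.
The pumping lemma gives a decomposition w = xyz where |xy| ≤ p and |y| > 0.
Since the first p symbols of w are all a's and |xy| ≤ p, y lies entirely in the leading a-block: y = a^k for some k with 1 ≤ k ≤ p.
Pump with i = 2: xy^2z = a^{p+k} b^p has p+k occurrences of a but only p of b. Since k ≥ 1 the counts differ, so xy^2z ∉ L.
This is a contradiction; hence L is not regular.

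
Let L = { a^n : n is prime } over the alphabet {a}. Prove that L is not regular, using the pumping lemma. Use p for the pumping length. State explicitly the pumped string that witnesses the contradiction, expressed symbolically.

Suppose for contradiction that L is regular, and let p be the pumping length.
Let q be a prime with q ≥ p+2 (infinitely many primes exist), and take w = a^q ∈ L with |w| = q ≥ p.
The pumping lemma gives a decomposition w = xyz where |xy| ≤ p and y is nonempty.
Then y = a^k for some k with 1 ≤ k ≤ p.
Since 1 ≤ k ≤ p, |xz| = q-k. Pump with i = q+1: |xy^{q+1}z| = (q-k)+(q+1)k = q+qk = q(1+k), which is composite (both factors ≥ 2). So xy^{q+1}z = a^{q(1+k)} ∉ L.
Contradiction. Therefore L is not regular.

a^{q(1+k)}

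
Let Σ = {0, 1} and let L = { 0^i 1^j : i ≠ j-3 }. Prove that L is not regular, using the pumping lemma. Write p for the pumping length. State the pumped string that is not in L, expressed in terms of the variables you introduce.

Assume L is regular. Let p be the pumping length given by the pumping lemma.
Choose w = 0^p 1^{p+p!+3}. Since p ≠ (p+p!+3)-3 = p+p!, w ∈ L; and |w| ≥ p.
By the pumping lemma, w = xyz with |xy| ≤ p and y is nonempty.
Because |xy| ≤ p and w begins with p copies of 0, we have y = 0^k with 1 ≤ k ≤ p.
Since 1 ≤ k ≤ p, k divides p!; set t = 1 + p!/k. Then xy^t z has p + (p!/k)·k = p + p! copies of 0. Now the 0-count is p+p! and (1-count)-3 = (p+p!+3)-3 = p+p!, so i ≠ j-3 fails. So xy^t z = 0^{p+p!} 1^{p+p!+3} ∉ L.
This is a contradiction; hence L is not regular.

0^{p+p!} 1^{p+p!+3}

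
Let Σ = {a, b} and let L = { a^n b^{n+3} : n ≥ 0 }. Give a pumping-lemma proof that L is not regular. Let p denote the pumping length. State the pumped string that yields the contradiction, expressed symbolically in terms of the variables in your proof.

a^{p+k} b^{p+3}

Toward a contradiction, assume L is regular with pumping length p.
Let w = a^p b^{p+3} ∈ L; note |w| = 2p+3 ≥ p.
The pumping lemma gives a decomposition w = xyz where |xy| ≤ p and |y| ≥ 1.
Because |xy| ≤ p and w begins with p copies of a, we have y = a^k with 1 ≤ k ≤ p.
Pump with i = 2: xy^2z = a^{p+k} b^{p+3}. For this to lie in L we would need p+3 = (p+k)+3, which forces k = 0. But k ≥ 1, so xy^2z ∉ L.
Contradiction. Therefore L is not regular.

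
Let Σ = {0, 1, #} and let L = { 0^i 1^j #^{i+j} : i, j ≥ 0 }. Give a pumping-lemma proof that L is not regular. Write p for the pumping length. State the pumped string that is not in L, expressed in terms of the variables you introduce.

Assume L is regular; let p be its pumping constant.
Take w = 0^p 1^p #^{2p} ∈ L (with i=j=p, i+j=2p), |w| = 4p ≥ p.
Write w = xyz as guaranteed by the lemma, with |xy| ≤ p and y is nonempty.
The first p characters of w are 0's, so xy (and hence y) consists only of 0's. Write y = 0^k, 1 ≤ k ≤ p.
Consider xy^2z = 0^{p+k} 1^p #^{2p}. Now the 0- and 1-counts sum to 2p+k, but the #-count is 2p ≠ 2p+k. So xy^2z ∉ L.
This contradicts the pumping lemma, so L is not regular.

0^{p+k} 1^p #^{2p}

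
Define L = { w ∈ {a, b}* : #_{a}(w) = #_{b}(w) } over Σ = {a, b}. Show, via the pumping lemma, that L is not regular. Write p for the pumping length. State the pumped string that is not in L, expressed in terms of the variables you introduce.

a^{p+k} b^p

Assume L is regular. Let p be the pumping length given by the pumping lemma.
Choose w = a^p b^p ∈ L with |w| = 2p ≥ p.
By the pumping lemma, w = xyz with |xy| ≤ p and |y| ≥ 1.
The first p characters of w are a's, so xy (and hence y) consists only of a's. Write y = a^k, 1 ≤ k ≤ p.
Pump with i = 2: xy^2z = a^{p+k} b^p has p+k occurrences of a but only p of b. Since k ≥ 1 the counts differ, so xy^2z ∉ L.
Contradiction. Therefore L is not regular.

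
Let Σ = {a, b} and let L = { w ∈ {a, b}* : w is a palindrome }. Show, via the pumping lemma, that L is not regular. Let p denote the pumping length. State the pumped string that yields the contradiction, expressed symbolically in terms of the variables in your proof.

a^{p+k} b a^p

Toward a contradiction, assume L is regular with pumping length p.
Take w = a^p b a^p, a palindrome of length 2p+1 ≥ p.
The pumping lemma gives a decomposition w = xyz where |xy| ≤ p and |y| > 0.
Since the first p symbols of w are all a's and |xy| ≤ p, y lies entirely in the leading a-block: y = a^k for some k with 1 ≤ k ≤ p.
Pump with i = 2: xy^2z = a^{p+k} b a^p. Its reverse is a^p b a^{p+k}, which differs from xy^2z since k ≥ 1. So xy^2z is not a palindrome and xy^2z ∉ L.
Contradiction. Therefore L is not regular.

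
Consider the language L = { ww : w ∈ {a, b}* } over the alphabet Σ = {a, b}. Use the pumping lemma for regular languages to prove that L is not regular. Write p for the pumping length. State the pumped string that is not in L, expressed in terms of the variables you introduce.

a^{p+k} b^p a^p b^p

Suppose for contradiction that L is regular, and let p be the pumping length.
Take w = a^p b^p a^p b^p = uu where u = a^pb^p; then w ∈ L and |w| = 4p ≥ p.
The pumping lemma gives a decomposition w = xyz where |xy| ≤ p and y is nonempty.
The first p characters of w are a's, so xy (and hence y) consists only of a's. Write y = a^k, 1 ≤ k ≤ p.
Pump with i = 2: xy^2z = a^{p+k} b^p a^p b^p, of length 4p+k. Suppose this equals vv. The string starts with a and ends with b, so v does too; thus the boundary between the two copies of v is a b→a transition. There is exactly one such transition, at position 2p+k, so |v| = 2p+k and |vv| = 4p+2k ≠ 4p+k since k ≥ 1. So xy^2z ∉ L.
This is a contradiction; hence L is not regular.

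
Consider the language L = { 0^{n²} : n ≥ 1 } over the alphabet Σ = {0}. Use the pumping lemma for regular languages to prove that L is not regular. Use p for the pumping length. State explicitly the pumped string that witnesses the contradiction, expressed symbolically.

0^{p²+k}

Suppose for contradiction that L is regular, and let p be the pumping length.
Take w = 0^{p²} ∈ L with |w| = p² ≥ p.
Write w = xyz as guaranteed by the lemma, with |xy| ≤ p and |y| > 0.
Then y = 0^k for some k with 1 ≤ k ≤ p.
Pump with i = 2: xy^2z = 0^{p²+k}. Since 1 ≤ k ≤ p, p² < p²+k ≤ p²+p < (p+1)², so p²+k lies strictly between consecutive squares and is not a perfect square. So xy^2z ∉ L.
Contradiction. Therefore L is not regular.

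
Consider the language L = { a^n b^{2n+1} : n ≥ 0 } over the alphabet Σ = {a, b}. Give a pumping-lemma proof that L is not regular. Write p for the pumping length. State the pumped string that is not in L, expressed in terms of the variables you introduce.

Assume L is regular. Let p be the pumping length given by the pumping lemma.
Let w = a^p b^{2p+1} ∈ L; note |w| = 3p+1 ≥ p.
By the pumping lemma, w = xyz with |xy| ≤ p and |y| ≥ 1.
The first p characters of w are a's, so xy (and hence y) consists only of a's. Write y = a^k, 1 ≤ k ≤ p.
Pump with i = 2: xy^2z = a^{p+k} b^{2p+1}. For this to lie in L we would need 2p+1 = 2(p+k)+1, which forces k = 0. But k ≥ 1, so xy^2z ∉ L.
This is a contradiction; hence L is not regular.

a^{p+k} b^{2p+1}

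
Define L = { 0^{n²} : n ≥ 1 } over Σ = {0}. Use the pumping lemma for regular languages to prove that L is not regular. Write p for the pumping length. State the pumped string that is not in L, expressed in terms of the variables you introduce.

0^{p²+k}

Suppose for contradiction that L is regular, and let p be the pumping length.
Take w = 0^{p²} ∈ L with |w| = p² ≥ p.
By the pumping lemma, w = xyz with |xy| ≤ p and |y| ≥ 1.
Then y = 0^k for some k with 1 ≤ k ≤ p.
Pump with i = 2: xy^2z = 0^{p²+k}. Since 1 ≤ k ≤ p, p² < p²+k ≤ p²+p < (p+1)², so p²+k lies strictly between consecutive squares and is not a perfect square. So xy^2z ∉ L.
This is a contradiction; hence L is not regular.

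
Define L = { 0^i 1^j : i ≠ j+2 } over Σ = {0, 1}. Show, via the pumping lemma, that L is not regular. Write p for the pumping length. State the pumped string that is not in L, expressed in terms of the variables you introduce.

Assume L is regular; let p be its pumping constant.
Choose w = 0^p 1^{p+p!-2}. Since p ≠ (p+p!-2)+2 = p+p!, w ∈ L; and |w| ≥ p.
Write w = xyz as guaranteed by the lemma, with |xy| ≤ p and y is nonempty.
The first p characters of w are 0's, so xy (and hence y) consists only of 0's. Write y = 0^k, 1 ≤ k ≤ p.
Since 1 ≤ k ≤ p, k divides p!; set t = 1 + p!/k. Then xy^t z has p + (p!/k)·k = p + p! copies of 0. Now the 0-count is p+p! and (1-count)+2 = (p+p!-2)+2 = p+p!, so i ≠ j+2 fails. So xy^t z = 0^{p+p!} 1^{p+p!-2} ∉ L.
This contradicts the pumping lemma, so L is not regular.

0^{p+p!} 1^{p+p!-2}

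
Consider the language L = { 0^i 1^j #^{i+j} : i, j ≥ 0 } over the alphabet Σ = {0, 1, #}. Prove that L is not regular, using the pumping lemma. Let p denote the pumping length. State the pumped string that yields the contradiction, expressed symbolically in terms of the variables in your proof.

0^{p+k} 1^p #^{2p}

Suppose for contradiction that L is regular, and let p be the pumping length.
Take w = 0^p 1^p #^{2p} ∈ L (with i=j=p, i+j=2p), |w| = 4p ≥ p.
Write w = xyz as guaranteed by the lemma, with |xy| ≤ p and y is nonempty.
The first p characters of w are 0's, so xy (and hence y) consists only of 0's. Write y = 0^k, 1 ≤ k ≤ p.
Consider xy^2z = 0^{p+k} 1^p #^{2p}. Now the 0- and 1-counts sum to 2p+k, but the #-count is 2p ≠ 2p+k. So xy^2z ∉ L.
Contradiction. Therefore L is not regular.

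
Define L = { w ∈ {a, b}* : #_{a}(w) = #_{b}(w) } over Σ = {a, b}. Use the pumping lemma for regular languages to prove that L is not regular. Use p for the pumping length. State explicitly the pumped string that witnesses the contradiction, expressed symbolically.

Toward a contradiction, assume L is regular with pumping length p.
Choose w = a^p b^p ∈ L with |w| = 2p ≥ p.
By the pumping lemma, w = xyz with |xy| ≤ p and y is nonempty.
Because |xy| ≤ p and w begins with p copies of a, we have y = a^k with 1 ≤ k ≤ p.
Pump with i = 2: xy^2z = a^{p+k} b^p has p+k occurrences of a but only p of b. Since k ≥ 1 the counts differ, so xy^2z ∉ L.
Contradiction. Therefore L is not regular.

a^{p+k} b^p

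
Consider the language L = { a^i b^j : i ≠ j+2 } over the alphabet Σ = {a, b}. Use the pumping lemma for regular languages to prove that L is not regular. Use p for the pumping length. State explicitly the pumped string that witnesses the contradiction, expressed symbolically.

a^{p+p!} b^{p+p!-2}

Assume L is regular; let p be its pumping constant.
Choose w = a^p b^{p+p!-2}. Since p ≠ (p+p!-2)+2 = p+p!, w ∈ L; and |w| ≥ p.
By the pumping lemma, w = xyz with |xy| ≤ p and |y| ≥ 1.
Because |xy| ≤ p and w begins with p copies of a, we have y = a^k with 1 ≤ k ≤ p.
Since 1 ≤ k ≤ p, k divides p!; set t = 1 + p!/k. Then xy^t z has p + (p!/k)·k = p + p! copies of a. Now the a-count is p+p! and (b-count)+2 = (p+p!-2)+2 = p+p!, so i ≠ j+2 fails. So xy^t z = a^{p+p!} b^{p+p!-2} ∉ L.
Contradiction. Therefore L is not regular.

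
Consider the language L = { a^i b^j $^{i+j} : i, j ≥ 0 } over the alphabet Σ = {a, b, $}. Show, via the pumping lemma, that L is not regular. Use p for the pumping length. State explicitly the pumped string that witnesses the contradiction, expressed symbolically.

a^{p+k} b^p $^{2p}

Suppose for contradiction that L is regular, and let p be the pumping length.
Take w = a^p b^p $^{2p} ∈ L (with i=j=p, i+j=2p), |w| = 4p ≥ p.
Write w = xyz as guaranteed by the lemma, with |xy| ≤ p and |y| > 0.
The first p characters of w are a's, so xy (and hence y) consists only of a's. Write y = a^k, 1 ≤ k ≤ p.
Consider xy^2z = a^{p+k} b^p $^{2p}. Now the a- and b-counts sum to 2p+k, but the $-count is 2p ≠ 2p+k. So xy^2z ∉ L.
This contradicts the pumping lemma, so L is not regular.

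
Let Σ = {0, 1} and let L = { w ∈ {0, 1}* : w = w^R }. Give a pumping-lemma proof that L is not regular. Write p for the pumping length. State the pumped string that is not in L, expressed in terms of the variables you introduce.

0^{p+k} 1 0^p

Suppose for contradiction that L is regular, and let p be the pumping length.
Take w = 0^p 1 0^p, a palindrome of length 2p+1 ≥ p.
Write w = xyz as guaranteed by the lemma, with |xy| ≤ p and y is nonempty.
Because |xy| ≤ p and w begins with p copies of 0, we have y = 0^k with 1 ≤ k ≤ p.
Pump with i = 2: xy^2z = 0^{p+k} 1 0^p. Its reverse is 0^p 1 0^{p+k}, which differs from xy^2z since k ≥ 1. So xy^2z is not a palindrome and xy^2z ∉ L.
Contradiction. Therefore L is not regular.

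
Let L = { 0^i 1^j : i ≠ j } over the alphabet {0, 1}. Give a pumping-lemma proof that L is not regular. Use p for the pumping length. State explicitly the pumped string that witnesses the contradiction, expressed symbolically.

0^{p+p!} 1^{p+p!}

Assume L is regular. Let p be the pumping length given by the pumping lemma.
Choose w = 0^p 1^{p+p!}. Since p ≠ p+p!, w ∈ L; and |w| ≥ p.
The pumping lemma gives a decomposition w = xyz where |xy| ≤ p and |y| ≥ 1.
The first p characters of w are 0's, so xy (and hence y) consists only of 0's. Write y = 0^k, 1 ≤ k ≤ p.
Since 1 ≤ k ≤ p, k divides p!; set t = 1 + p!/k. Then xy^t z has p + (p!/k)·k = p + p! copies of 0. Now the 0-count equals the 1-count, so i ≠ j fails. So xy^t z = 0^{p+p!} 1^{p+p!} ∉ L.
Contradiction. Therefore L is not regular.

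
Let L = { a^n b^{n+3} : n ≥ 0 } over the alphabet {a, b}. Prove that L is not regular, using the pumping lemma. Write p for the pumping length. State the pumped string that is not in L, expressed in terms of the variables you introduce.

Assume L is regular. Let p be the pumping length given by the pumping lemma.
Let w = a^p b^{p+3} ∈ L; note |w| = 2p+3 ≥ p.
The pumping lemma gives a decomposition w = xyz where |xy| ≤ p and y is nonempty.
Since the first p symbols of w are all a's and |xy| ≤ p, y lies entirely in the leading a-block: y = a^k for some k with 1 ≤ k ≤ p.
Pump with i = 2: xy^2z = a^{p+k} b^{p+3}. For this to lie in L we would need p+3 = (p+k)+3, which forces k = 0. But k ≥ 1, so xy^2z ∉ L.
Contradiction. Therefore L is not regular.

a^{p+k} b^{p+3}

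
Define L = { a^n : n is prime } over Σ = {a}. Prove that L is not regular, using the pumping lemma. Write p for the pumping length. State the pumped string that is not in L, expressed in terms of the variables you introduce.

a^{q(1+k)}

Toward a contradiction, assume L is regular with pumping length p.
Let q be a prime with q ≥ p+2 (infinitely many primes exist), and take w = a^q ∈ L with |w| = q ≥ p.
The pumping lemma gives a decomposition w = xyz where |xy| ≤ p and |y| ≥ 1.
Then y = a^k for some k with 1 ≤ k ≤ p.
Since 1 ≤ k ≤ p, |xz| = q-k. Pump with i = q+1: |xy^{q+1}z| = (q-k)+(q+1)k = q+qk = q(1+k), which is composite (both factors ≥ 2). So xy^{q+1}z = a^{q(1+k)} ∉ L.
This contradicts the pumping lemma, so L is not regular.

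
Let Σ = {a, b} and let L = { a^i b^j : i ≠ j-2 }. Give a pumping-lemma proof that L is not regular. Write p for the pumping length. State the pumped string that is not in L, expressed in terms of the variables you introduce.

Assume L is regular. Let p be the pumping length given by the pumping lemma.
Choose w = a^p b^{p+p!+2}. Since p ≠ (p+p!+2)-2 = p+p!, w ∈ L; and |w| ≥ p.
Write w = xyz as guaranteed by the lemma, with |xy| ≤ p and y is nonempty.
Since the first p symbols of w are all a's and |xy| ≤ p, y lies entirely in the leading a-block: y = a^k for some k with 1 ≤ k ≤ p.
Since 1 ≤ k ≤ p, k divides p!; set t = 1 + p!/k. Then xy^t z has p + (p!/k)·k = p + p! copies of a. Now the a-count is p+p! and (b-count)-2 = (p+p!+2)-2 = p+p!, so i ≠ j-2 fails. So xy^t z = a^{p+p!} b^{p+p!+2} ∉ L.
This is a contradiction; hence L is not regular.

a^{p+p!} b^{p+p!+2}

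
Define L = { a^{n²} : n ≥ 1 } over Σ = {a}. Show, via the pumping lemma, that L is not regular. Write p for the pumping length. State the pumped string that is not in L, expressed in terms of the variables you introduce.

Assume L is regular. Let p be the pumping length given by the pumping lemma.
Take w = a^{p²} ∈ L with |w| = p² ≥ p.
Write w = xyz as guaranteed by the lemma, with |xy| ≤ p and |y| > 0.
Then y = a^k for some k with 1 ≤ k ≤ p.
Pump with i = 2: xy^2z = a^{p²+k}. Since 1 ≤ k ≤ p, p² < p²+k ≤ p²+p < (p+1)², so p²+k lies strictly between consecutive squares and is not a perfect square. So xy^2z ∉ L.
Contradiction. Therefore L is not regular.

a^{p²+k}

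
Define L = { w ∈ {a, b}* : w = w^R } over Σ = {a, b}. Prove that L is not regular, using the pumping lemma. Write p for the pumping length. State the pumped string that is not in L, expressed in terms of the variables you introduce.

Assume L is regular. Let p be the pumping length given by the pumping lemma.
Take w = a^p b a^p, a palindrome of length 2p+1 ≥ p.
Write w = xyz as guaranteed by the lemma, with |xy| ≤ p and y is nonempty.
Since the first p symbols of w are all a's and |xy| ≤ p, y lies entirely in the leading a-block: y = a^k for some k with 1 ≤ k ≤ p.
Pump with i = 2: xy^2z = a^{p+k} b a^p. Its reverse is a^p b a^{p+k}, which differs from xy^2z since k ≥ 1. So xy^2z is not a palindrome and xy^2z ∉ L.
Contradiction. Therefore L is not regular.

a^{p+k} b a^p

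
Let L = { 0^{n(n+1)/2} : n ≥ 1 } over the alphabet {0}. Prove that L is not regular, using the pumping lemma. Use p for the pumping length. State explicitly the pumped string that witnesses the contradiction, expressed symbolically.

0^{p(p+1)/2+k}

Suppose for contradiction that L is regular, and let p be the pumping length.
Take w = 0^{p(p+1)/2} ∈ L with |w| = p(p+1)/2 ≥ p.
By the pumping lemma, w = xyz with |xy| ≤ p and |y| ≥ 1.
Then y = 0^k for some k with 1 ≤ k ≤ p.
Pump with i = 2: xy^2z = 0^{p(p+1)/2+k}. Since 1 ≤ k ≤ p, p(p+1)/2 < p(p+1)/2+k ≤ p(p+1)/2+p < (p+1)(p+2)/2, so p(p+1)/2+k is strictly between consecutive triangular numbers. So xy^2z ∉ L.
Contradiction. Therefore L is not regular.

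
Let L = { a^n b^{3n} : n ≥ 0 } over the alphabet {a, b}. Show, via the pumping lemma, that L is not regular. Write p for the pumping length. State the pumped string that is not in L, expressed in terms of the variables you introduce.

Assume L is regular; let p be its pumping constant.
Take w = a^p b^{3p}. Then w ∈ L and |w| = 4p ≥ p.
The pumping lemma gives a decomposition w = xyz where |xy| ≤ p and |y| > 0.
Because |xy| ≤ p and w begins with p copies of a, we have y = a^k with 1 ≤ k ≤ p.
Pump with i = 2: xy^2z = a^{p+k} b^{3p}. For this to lie in L we would need 3p = 3(p+k), which forces k = 0. But k ≥ 1, so xy^2z ∉ L.
This contradicts the pumping lemma, so L is not regular.

a^{p+k} b^{3p}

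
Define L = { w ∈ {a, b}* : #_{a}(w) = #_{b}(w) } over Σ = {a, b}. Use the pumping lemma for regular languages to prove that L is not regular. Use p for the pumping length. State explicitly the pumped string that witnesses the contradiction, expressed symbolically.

a^{p+k} b^p

Assume L is regular; let p be its pumping constant.
Choose w = a^p b^p ∈ L with |w| = 2p ≥ p.
The pumping lemma gives a decomposition w = xyz where |xy| ≤ p and y is nonempty.
The first p characters of w are a's, so xy (and hence y) consists only of a's. Write y = a^k, 1 ≤ k ≤ p.
Pump with i = 2: xy^2z = a^{p+k} b^p has p+k occurrences of a but only p of b. Since k ≥ 1 the counts differ, so xy^2z ∉ L.
Contradiction. Therefore L is not regular.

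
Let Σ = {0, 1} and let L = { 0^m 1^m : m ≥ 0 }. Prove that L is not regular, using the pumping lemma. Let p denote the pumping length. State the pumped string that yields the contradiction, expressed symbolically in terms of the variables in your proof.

Toward a contradiction, assume L is regular with pumping length p.
Take w = 0^p 1^p. Then w ∈ L and |w| = 2p ≥ p.
The pumping lemma gives a decomposition w = xyz where |xy| ≤ p and |y| ≥ 1.
Since the first p symbols of w are all 0's and |xy| ≤ p, y lies entirely in the leading 0-block: y = 0^k for some k with 1 ≤ k ≤ p.
Pump with i = 2: xy^2z = 0^{p+k} 1^p. For this to lie in L we would need p = p+k, which forces k = 0. But k ≥ 1, so xy^2z ∉ L.
This contradicts the pumping lemma, so L is not regular.

0^{p+k} 1^p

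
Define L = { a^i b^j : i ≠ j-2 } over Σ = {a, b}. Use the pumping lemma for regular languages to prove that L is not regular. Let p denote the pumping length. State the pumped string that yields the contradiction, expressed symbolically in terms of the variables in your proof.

a^{p+p!} b^{p+p!+2}

Assume L is regular; let p be its pumping constant.
Choose w = a^p b^{p+p!+2}. Since p ≠ (p+p!+2)-2 = p+p!, w ∈ L; and |w| ≥ p.
Write w = xyz as guaranteed by the lemma, with |xy| ≤ p and |y| > 0.
Since the first p symbols of w are all a's and |xy| ≤ p, y lies entirely in the leading a-block: y = a^k for some k with 1 ≤ k ≤ p.
Since 1 ≤ k ≤ p, k divides p!; set t = 1 + p!/k. Then xy^t z has p + (p!/k)·k = p + p! copies of a. Now the a-count is p+p! and (b-count)-2 = (p+p!+2)-2 = p+p!, so i ≠ j-2 fails. So xy^t z = a^{p+p!} b^{p+p!+2} ∉ L.
This contradicts the pumping lemma, so L is not regular.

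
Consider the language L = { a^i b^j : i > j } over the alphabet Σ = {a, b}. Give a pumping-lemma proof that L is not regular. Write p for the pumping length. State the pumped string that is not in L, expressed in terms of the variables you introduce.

Toward a contradiction, assume L is regular with pumping length p.
Choose w = a^{p+1} b^p ∈ L, with |w| = 2p+1 ≥ p.
The pumping lemma gives a decomposition w = xyz where |xy| ≤ p and |y| > 0.
Because |xy| ≤ p and w begins with p copies of a, we have y = a^k with 1 ≤ k ≤ p.
Consider xy^0z = xz = a^{p+1-k} b^p. Since k ≥ 1, the a-count p+1-k is at most p, so i > j fails; thus xz ∉ L.
This is a contradiction; hence L is not regular.

a^{p+1-k} b^p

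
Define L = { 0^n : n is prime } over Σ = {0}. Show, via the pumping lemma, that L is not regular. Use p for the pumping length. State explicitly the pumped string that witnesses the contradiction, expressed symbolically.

0^{q(1+k)}

Toward a contradiction, assume L is regular with pumping length p.
Let q be a prime with q ≥ p+2 (infinitely many primes exist), and take w = 0^q ∈ L with |w| = q ≥ p.
The pumping lemma gives a decomposition w = xyz where |xy| ≤ p and y is nonempty.
Then y = 0^k for some k with 1 ≤ k ≤ p.
Since 1 ≤ k ≤ p, |xz| = q-k. Pump with i = q+1: |xy^{q+1}z| = (q-k)+(q+1)k = q+qk = q(1+k), which is composite (both factors ≥ 2). So xy^{q+1}z = 0^{q(1+k)} ∉ L.
This is a contradiction; hence L is not regular.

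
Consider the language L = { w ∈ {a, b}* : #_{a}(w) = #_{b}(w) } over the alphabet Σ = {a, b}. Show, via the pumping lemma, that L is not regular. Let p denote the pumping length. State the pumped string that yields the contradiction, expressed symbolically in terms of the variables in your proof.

Suppose for contradiction that L is regular, and let p be the pumping length.
Choose w = a^p b^p ∈ L with |w| = 2p ≥ p.
By the pumping lemma, w = xyz with |xy| ≤ p and |y| ≥ 1.
Since the first p symbols of w are all a's and |xy| ≤ p, y lies entirely in the leading a-block: y = a^k for some k with 1 ≤ k ≤ p.
Pump with i = 2: xy^2z = a^{p+k} b^p has p+k occurrences of a but only p of b. Since k ≥ 1 the counts differ, so xy^2z ∉ L.
This is a contradiction; hence L is not regular.

a^{p+k} b^p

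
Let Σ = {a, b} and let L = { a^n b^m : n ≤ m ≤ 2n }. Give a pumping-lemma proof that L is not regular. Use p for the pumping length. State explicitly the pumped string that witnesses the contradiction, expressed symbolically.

a^{p+k} b^p

Assume L is regular; let p be its pumping constant.
Take w = a^p b^p ∈ L (since p ≤ p ≤ 2p), with |w| = 2p ≥ p.
The pumping lemma gives a decomposition w = xyz where |xy| ≤ p and y is nonempty.
Since the first p symbols of w are all a's and |xy| ≤ p, y lies entirely in the leading a-block: y = a^k for some k with 1 ≤ k ≤ p.
Pump with i = 2: xy^2z = a^{p+k} b^p. Now n = p+k > p = m, so the condition n ≤ m fails. Thus xy^2z ∉ L.
Contradiction. Therefore L is not regular.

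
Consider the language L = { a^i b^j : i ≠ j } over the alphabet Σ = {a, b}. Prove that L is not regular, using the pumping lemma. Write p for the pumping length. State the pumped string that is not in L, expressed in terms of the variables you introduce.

Assume L is regular; let p be its pumping constant.
Choose w = a^p b^{p+p!}. Since p ≠ p+p!, w ∈ L; and |w| ≥ p.
Write w = xyz as guaranteed by the lemma, with |xy| ≤ p and |y| > 0.
The first p characters of w are a's, so xy (and hence y) consists only of a's. Write y = a^k, 1 ≤ k ≤ p.
Since 1 ≤ k ≤ p, k divides p!; set t = 1 + p!/k. Then xy^t z has p + (p!/k)·k = p + p! copies of a. Now the a-count equals the b-count, so i ≠ j fails. So xy^t z = a^{p+p!} b^{p+p!} ∉ L.
This is a contradiction; hence L is not regular.

a^{p+p!} b^{p+p!}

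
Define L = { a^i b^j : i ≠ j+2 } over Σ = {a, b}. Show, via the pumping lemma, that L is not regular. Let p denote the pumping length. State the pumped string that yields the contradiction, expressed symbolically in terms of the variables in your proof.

Toward a contradiction, assume L is regular with pumping length p.
Choose w = a^p b^{p+p!-2}. Since p ≠ (p+p!-2)+2 = p+p!, w ∈ L; and |w| ≥ p.
The pumping lemma gives a decomposition w = xyz where |xy| ≤ p and |y| ≥ 1.
Because |xy| ≤ p and w begins with p copies of a, we have y = a^k with 1 ≤ k ≤ p.
Since 1 ≤ k ≤ p, k divides p!; set t = 1 + p!/k. Then xy^t z has p + (p!/k)·k = p + p! copies of a. Now the a-count is p+p! and (b-count)+2 = (p+p!-2)+2 = p+p!, so i ≠ j+2 fails. So xy^t z = a^{p+p!} b^{p+p!-2} ∉ L.
This is a contradiction; hence L is not regular.

a^{p+p!} b^{p+p!-2}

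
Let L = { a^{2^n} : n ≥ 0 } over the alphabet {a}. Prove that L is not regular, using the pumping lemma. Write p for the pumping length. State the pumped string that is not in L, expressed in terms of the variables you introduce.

Assume L is regular; let p be its pumping constant.
Take w = a^{2^p} ∈ L with |w| = 2^p ≥ p.
The pumping lemma gives a decomposition w = xyz where |xy| ≤ p and |y| > 0.
Then y = a^k for some k with 1 ≤ k ≤ p.
Pump with i = 2: xy^2z = a^{2^p+k}. Since 1 ≤ k ≤ p < 2^p, we have 2^p < 2^p+k < 2^{p+1}, so 2^p+k is not a power of 2. So xy^2z ∉ L.
This is a contradiction; hence L is not regular.

a^{2^p+k}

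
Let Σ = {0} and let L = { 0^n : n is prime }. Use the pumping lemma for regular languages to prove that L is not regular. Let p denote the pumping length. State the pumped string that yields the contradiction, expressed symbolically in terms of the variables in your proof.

Toward a contradiction, assume L is regular with pumping length p.
Let q be a prime with q ≥ p+2 (infinitely many primes exist), and take w = 0^q ∈ L with |w| = q ≥ p.
By the pumping lemma, w = xyz with |xy| ≤ p and |y| > 0.
Then y = 0^k for some k with 1 ≤ k ≤ p.
Since 1 ≤ k ≤ p, |xz| = q-k. Pump with i = q+1: |xy^{q+1}z| = (q-k)+(q+1)k = q+qk = q(1+k), which is composite (both factors ≥ 2). So xy^{q+1}z = 0^{q(1+k)} ∉ L.
Contradiction. Therefore L is not regular.

0^{q(1+k)}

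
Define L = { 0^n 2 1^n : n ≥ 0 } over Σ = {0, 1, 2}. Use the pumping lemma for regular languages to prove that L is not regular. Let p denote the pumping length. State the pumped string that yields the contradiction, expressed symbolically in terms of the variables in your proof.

0^{p+k} 2 1^p

Toward a contradiction, assume L is regular with pumping length p.
Take w = 0^p 2 1^p ∈ L with |w| = 2p+1 ≥ p.
By the pumping lemma, w = xyz with |xy| ≤ p and y is nonempty.
Because |xy| ≤ p and w begins with p copies of 0, we have y = 0^k with 1 ≤ k ≤ p.
Pump with i = 2: xy^2z = 0^{p+k} 2 1^p, which would require p+k = p. But k ≥ 1, so xy^2z ∉ L.
This contradicts the pumping lemma, so L is not regular.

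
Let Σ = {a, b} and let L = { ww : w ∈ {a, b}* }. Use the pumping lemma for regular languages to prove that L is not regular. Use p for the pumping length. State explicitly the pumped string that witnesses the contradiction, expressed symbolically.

Assume L is regular; let p be its pumping constant.
Take w = a^p b^p a^p b^p = uu where u = a^pb^p; then w ∈ L and |w| = 4p ≥ p.
By the pumping lemma, w = xyz with |xy| ≤ p and |y| ≥ 1.
Since the first p symbols of w are all a's and |xy| ≤ p, y lies entirely in the leading a-block: y = a^k for some k with 1 ≤ k ≤ p.
Pump with i = 2: xy^2z = a^{p+k} b^p a^p b^p, of length 4p+k. Suppose this equals vv. The string starts with a and ends with b, so v does too; thus the boundary between the two copies of v is a b→a transition. There is exactly one such transition, at position 2p+k, so |v| = 2p+k and |vv| = 4p+2k ≠ 4p+k since k ≥ 1. So xy^2z ∉ L.
Contradiction. Therefore L is not regular.

a^{p+k} b^p a^p b^p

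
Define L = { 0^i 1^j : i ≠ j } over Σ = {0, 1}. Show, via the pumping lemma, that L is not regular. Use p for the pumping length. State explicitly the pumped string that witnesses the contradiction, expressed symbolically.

0^{p+p!} 1^{p+p!}

Assume L is regular; let p be its pumping constant.
Choose w = 0^p 1^{p+p!}. Since p ≠ p+p!, w ∈ L; and |w| ≥ p.
By the pumping lemma, w = xyz with |xy| ≤ p and |y| ≥ 1.
Since the first p symbols of w are all 0's and |xy| ≤ p, y lies entirely in the leading 0-block: y = 0^k for some k with 1 ≤ k ≤ p.
Since 1 ≤ k ≤ p, k divides p!; set t = 1 + p!/k. Then xy^t z has p + (p!/k)·k = p + p! copies of 0. Now the 0-count equals the 1-count, so i ≠ j fails. So xy^t z = 0^{p+p!} 1^{p+p!} ∉ L.
This is a contradiction; hence L is not regular.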